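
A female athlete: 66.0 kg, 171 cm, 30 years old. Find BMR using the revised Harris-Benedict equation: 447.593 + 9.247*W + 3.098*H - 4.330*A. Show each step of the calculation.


Intercept = 447.593
Weight contribution = 9.247 * 66.0 = 610.302
Height contribution = 3.098 * 171 = 529.758
Age contribution = 4.33 * 30 = 129.9
BMR = 447.593 + 610.302 + 529.758 - 129.9
= 1457.75 kcal/day

1457.75 kcal/day


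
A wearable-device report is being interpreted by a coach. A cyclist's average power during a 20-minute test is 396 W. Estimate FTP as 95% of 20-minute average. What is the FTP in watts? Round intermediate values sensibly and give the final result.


FTP = 20-min power * 0.95
= 396 * 0.95
= 376.2 W

376.2 W


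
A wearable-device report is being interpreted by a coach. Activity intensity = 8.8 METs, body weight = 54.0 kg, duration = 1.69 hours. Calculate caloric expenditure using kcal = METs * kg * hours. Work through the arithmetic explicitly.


kcal = 8.8 * 54.0 * 1.69
= 475.2 * 1.69
= 803.09 kcal

803.09 kcal


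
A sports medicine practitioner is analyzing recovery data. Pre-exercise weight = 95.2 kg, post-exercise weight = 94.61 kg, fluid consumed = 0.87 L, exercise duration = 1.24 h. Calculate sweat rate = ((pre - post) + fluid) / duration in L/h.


Weight loss = 95.2 - 94.61 = 0.59 kg (approx L)
Total sweat = 0.59 + 0.87 = 1.46 L
Sweat rate = 1.46 / 1.24 = 1.177 L/h

1.177 L/h


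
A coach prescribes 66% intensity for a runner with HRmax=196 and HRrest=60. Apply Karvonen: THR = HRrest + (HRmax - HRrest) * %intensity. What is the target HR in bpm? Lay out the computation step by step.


Heart rate reserve = 196 - 60 = 136
Intensity fraction = 66 / 100 = 0.66
THR = 60 + 136 * 0.66 = 149.76 bpm

149.76 bpm


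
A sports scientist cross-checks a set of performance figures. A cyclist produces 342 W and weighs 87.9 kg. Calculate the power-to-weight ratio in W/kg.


P/W = power / mass
= 342 / 87.9
= 3.891 W/kg

3.891 W/kg


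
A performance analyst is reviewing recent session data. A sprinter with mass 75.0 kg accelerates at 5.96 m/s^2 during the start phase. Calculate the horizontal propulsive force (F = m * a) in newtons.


F = m * a
= 75.0 * 5.96
= 447.0 N

447.0 N


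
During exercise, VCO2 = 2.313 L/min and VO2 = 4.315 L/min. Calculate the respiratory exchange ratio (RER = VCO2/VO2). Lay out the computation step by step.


RER = VCO2 / VO2
= 2.313 / 4.315
= 0.536

0.536


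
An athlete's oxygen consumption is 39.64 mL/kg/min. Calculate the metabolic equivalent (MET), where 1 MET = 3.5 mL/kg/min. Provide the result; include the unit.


MET = VO2 / 3.5
= 39.64 / 3.5
= 11.33 METs

11.33 METs


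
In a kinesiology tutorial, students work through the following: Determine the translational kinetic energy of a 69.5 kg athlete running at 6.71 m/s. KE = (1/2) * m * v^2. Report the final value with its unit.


KE = 0.5 * m * v^2
= 0.5 * 69.5 * 6.71^2
= 0.5 * 69.5 * 45.0241
= 1564.59 J

1564.59 J


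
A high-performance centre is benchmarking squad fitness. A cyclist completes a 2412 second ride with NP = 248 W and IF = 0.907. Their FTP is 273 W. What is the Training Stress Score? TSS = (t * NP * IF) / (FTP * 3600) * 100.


t * NP * IF = 2412 * 248 * 0.907 = 542545.632
FTP * 3600 = 982800
TSS = (542545.632 / 982800) * 100 = 55.2

55.2 TSS


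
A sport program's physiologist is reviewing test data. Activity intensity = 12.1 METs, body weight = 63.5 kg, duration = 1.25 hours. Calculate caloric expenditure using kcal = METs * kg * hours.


kcal = 12.1 * 63.5 * 1.25
= 768.35 * 1.25
= 960.44 kcal

960.44 kcal


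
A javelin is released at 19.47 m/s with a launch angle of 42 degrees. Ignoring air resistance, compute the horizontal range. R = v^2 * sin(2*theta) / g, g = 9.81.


Launch speed squared = 379.0809
sin(2 * 42 deg) = 0.994522
Range = 379.0809 * 0.994522 / 9.81
= 38.431 m

38.431 m


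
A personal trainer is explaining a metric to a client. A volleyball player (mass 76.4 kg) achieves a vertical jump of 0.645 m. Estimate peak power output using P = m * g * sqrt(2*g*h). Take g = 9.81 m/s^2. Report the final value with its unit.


2 * g * h = 2 * 9.81 * 0.645 = 12.6549
sqrt(12.6549) = 3.557373 m/s
P = 76.4 * 9.81 * 3.557373 = 2666.19 W

2666.19 W


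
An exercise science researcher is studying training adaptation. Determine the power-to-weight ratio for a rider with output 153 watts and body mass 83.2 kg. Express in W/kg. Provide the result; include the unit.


P/W = 153 / 83.2 = 1.839 W/kg

1.839 W/kg


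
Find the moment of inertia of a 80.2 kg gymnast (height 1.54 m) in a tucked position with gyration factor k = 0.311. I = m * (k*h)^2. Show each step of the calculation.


Radius of gyration = 0.311 * 1.54 = 0.47894 m
I = 80.2 * 0.47894^2
= 80.2 * 0.229384
= 18.397 kg*m^2

18.397 kg*m^2


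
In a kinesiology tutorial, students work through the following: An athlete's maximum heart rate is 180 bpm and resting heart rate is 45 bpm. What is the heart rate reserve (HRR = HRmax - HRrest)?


HRR = HRmax - HRrest
= 180 - 45
= 135 bpm

135 bpm


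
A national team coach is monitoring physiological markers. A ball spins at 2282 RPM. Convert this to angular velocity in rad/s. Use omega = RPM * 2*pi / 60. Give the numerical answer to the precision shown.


omega = 2282 * 2 * pi / 60
= 2282 * 6.28318531 / 60
= 14338.229 / 60
= 238.97 rad/s

238.97 rad/s


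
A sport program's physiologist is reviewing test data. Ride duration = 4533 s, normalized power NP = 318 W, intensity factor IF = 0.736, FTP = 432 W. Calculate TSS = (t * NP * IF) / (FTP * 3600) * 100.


Numerator = 4533 * 318 * 0.736 = 1060939.584
Denominator = 432 * 3600 = 1555200
TSS = 1060939.584 / 1555200 * 100
= 68.22

68.22 TSS


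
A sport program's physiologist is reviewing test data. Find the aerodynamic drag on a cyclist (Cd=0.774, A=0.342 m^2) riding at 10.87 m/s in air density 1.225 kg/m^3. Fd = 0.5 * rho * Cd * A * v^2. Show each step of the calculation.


Fd = 0.5 * 1.225 * 0.774 * 0.342 * 10.87^2
= 0.5 * 1.225 * 0.774 * 0.342 * 118.1569
= 19.157 N

19.157 N


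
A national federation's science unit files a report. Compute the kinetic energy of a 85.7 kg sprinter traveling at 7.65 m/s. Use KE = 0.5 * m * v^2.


Velocity squared = 58.5225
KE = 0.5 * 85.7 * 58.5225 = 2507.69 J

2507.69 J


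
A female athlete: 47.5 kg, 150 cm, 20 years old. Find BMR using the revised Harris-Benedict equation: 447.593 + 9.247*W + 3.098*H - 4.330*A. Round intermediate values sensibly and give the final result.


Intercept = 447.593
Weight contribution = 9.247 * 47.5 = 439.2325
Height contribution = 3.098 * 150 = 464.7
Age contribution = 4.33 * 20 = 86.6
BMR = 447.593 + 439.2325 + 464.7 - 86.6
= 1264.93 kcal/day

1264.93 kcal/day


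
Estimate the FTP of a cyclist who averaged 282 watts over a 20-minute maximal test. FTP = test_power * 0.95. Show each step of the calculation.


FTP = 282 * 0.95 = 267.9 W

267.9 W


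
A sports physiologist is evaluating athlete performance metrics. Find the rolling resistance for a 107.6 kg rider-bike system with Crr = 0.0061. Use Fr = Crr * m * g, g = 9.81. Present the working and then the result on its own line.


m * g = 107.6 * 9.81 = 1055.556 N
Fr = 0.0061 * 1055.556 = 6.439 N

6.439 N


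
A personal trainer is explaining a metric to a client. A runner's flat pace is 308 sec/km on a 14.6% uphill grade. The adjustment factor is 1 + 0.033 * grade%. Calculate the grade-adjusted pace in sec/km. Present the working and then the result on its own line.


Factor = 1 + 0.033 * 14.6 = 1.4818
Adjusted pace = 308 * 1.4818
= 456.39 sec/km

456.39 s/km


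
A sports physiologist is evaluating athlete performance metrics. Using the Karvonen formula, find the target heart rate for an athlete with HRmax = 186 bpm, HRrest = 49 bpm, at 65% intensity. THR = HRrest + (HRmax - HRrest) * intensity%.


HRR = 186 - 49 = 137
THR = 49 + 137 * 0.65
= 49 + 89.05
= 138.05 bpm

138.05 bpm


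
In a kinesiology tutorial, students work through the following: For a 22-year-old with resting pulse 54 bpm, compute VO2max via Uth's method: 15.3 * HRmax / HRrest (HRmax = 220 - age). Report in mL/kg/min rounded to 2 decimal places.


Step 1: HRmax = 220 - 22 = 198 bpm
Step 2: Ratio = 198 / 54 = 3.6667
Step 3: VO2max = 15.3 * 3.6667 = 56.1 mL/kg/min

56.1 mL/kg/min


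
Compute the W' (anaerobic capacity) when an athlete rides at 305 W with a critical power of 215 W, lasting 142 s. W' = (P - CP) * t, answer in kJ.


Above-CP power = 90 W
Duration = 142 s
W' = 90 * 142 = 12780 J
Convert: 12780 / 1000 = 12.78 kJ

12.78 kJ


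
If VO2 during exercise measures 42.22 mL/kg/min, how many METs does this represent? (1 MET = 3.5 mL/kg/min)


METs = VO2 / 3.5 = 42.22 / 3.5 = 12.06

12.06 METs


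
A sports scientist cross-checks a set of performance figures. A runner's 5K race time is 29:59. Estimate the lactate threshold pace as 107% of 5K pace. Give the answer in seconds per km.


Total race time = 29*60 + 59 = 1799 seconds
5K pace = 1799 / 5 = 359.8 sec/km
LT pace = 359.8 * 1.07 = 384.99 sec/km

384.99 s/km


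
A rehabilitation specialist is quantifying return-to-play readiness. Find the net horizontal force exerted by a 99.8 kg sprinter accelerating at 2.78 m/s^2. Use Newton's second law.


Newton's second law: F = m * a
F = 99.8 * 2.78 = 277.44 N

277.44 N


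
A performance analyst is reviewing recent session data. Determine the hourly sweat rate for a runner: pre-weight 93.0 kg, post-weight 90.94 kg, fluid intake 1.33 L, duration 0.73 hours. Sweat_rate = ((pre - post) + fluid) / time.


Mass lost = 93.0 - 90.94 = 2.06 kg
Add fluid consumed: 2.06 + 1.33 = 3.39 L total sweat
Sweat rate = 3.39 / 0.73 = 4.644 L/h

4.644 L/h


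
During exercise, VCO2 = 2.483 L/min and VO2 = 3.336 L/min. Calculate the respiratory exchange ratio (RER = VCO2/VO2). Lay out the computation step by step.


RER = VCO2 / VO2
= 2.483 / 3.336
= 0.7443

0.7443


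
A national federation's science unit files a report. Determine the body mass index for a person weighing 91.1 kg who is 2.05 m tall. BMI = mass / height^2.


BMI = mass / height^2
= 91.1 / 2.05^2
= 91.1 / 4.2025
= 21.68 kg/m^2

21.68 kg/m^2


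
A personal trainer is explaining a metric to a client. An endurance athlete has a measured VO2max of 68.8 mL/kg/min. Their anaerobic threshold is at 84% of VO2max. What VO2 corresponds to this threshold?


Anaerobic threshold VO2 = VO2max * 84%
= 68.8 * 0.84
= 57.79 mL/kg/min

57.79 mL/kg/min


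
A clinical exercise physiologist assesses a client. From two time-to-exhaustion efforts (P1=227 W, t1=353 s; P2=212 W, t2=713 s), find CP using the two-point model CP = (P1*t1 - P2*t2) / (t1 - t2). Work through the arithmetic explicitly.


Work in trial 1 = 80131 J
Work in trial 2 = 151156 J
Delta work = -71025 J
Delta time = -360 s
CP = -71025 / -360 = 197.29 W

197.29 W


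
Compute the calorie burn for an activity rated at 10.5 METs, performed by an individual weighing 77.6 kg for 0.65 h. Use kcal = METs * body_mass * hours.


Product of METs and mass = 10.5 * 77.6 = 814.8
Total kcal = 814.8 * 0.65 = 529.62 kcal

529.62 kcal


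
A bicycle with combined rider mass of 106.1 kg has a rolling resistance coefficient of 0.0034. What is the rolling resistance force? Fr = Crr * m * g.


Fr = 0.0034 * 106.1 * 9.81
= 0.36074 * 9.81
= 3.539 N

3.539 N


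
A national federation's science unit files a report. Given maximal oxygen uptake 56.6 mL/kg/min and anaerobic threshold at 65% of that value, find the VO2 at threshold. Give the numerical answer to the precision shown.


Percentage as decimal = 0.65
VO2 at AT = 56.6 * 0.65 = 36.79 mL/kg/min

36.79 mL/kg/min


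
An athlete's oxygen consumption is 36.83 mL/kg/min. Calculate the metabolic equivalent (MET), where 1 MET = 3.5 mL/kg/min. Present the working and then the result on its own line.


MET = VO2 / 3.5
= 36.83 / 3.5
= 10.52 METs

10.52 METs


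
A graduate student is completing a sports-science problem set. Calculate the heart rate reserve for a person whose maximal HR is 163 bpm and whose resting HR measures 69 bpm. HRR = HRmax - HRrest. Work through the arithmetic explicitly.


HRmax = 163 bpm
HRrest = 69 bpm
HRR = 163 - 69 = 94 bpm

94 bpm


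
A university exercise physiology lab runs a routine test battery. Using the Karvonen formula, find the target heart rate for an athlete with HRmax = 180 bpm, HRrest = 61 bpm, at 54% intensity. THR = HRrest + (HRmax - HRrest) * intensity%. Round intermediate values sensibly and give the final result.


HRR = 180 - 61 = 119
THR = 61 + 119 * 0.54
= 61 + 64.26
= 125.26 bpm

125.26 bpm


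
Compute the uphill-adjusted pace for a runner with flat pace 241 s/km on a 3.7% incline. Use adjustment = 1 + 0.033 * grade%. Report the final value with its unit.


Adjustment factor = 1 + 0.033 * 3.7 = 1.1221
Grade-adjusted pace = 241 * 1.1221 = 270.43 s/km

270.43 s/km


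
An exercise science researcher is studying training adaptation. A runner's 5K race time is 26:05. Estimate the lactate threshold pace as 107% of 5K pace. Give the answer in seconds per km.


Total race time = 26*60 + 5 = 1565 seconds
5K pace = 1565 / 5 = 313.0 sec/km
LT pace = 313.0 * 1.07 = 334.91 sec/km

334.91 s/km


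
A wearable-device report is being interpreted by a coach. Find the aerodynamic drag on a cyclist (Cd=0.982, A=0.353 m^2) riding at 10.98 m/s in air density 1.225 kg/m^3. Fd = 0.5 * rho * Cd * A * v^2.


Fd = 0.5 * 1.225 * 0.982 * 0.353 * 10.98^2
= 0.5 * 1.225 * 0.982 * 0.353 * 120.5604
= 25.597 N

25.597 N


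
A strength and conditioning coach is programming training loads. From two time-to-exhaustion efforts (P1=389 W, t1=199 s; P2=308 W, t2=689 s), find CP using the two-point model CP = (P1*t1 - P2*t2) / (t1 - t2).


Work in trial 1 = 77411 J
Work in trial 2 = 212212 J
Delta work = -134801 J
Delta time = -490 s
CP = -134801 / -490 = 275.1 W

275.1 W


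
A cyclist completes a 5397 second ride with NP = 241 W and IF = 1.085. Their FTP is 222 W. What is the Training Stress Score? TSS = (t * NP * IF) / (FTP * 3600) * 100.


t * NP * IF = 5397 * 241 * 1.085 = 1411234.545
FTP * 3600 = 799200
TSS = (1411234.545 / 799200) * 100 = 176.58

176.58 TSS


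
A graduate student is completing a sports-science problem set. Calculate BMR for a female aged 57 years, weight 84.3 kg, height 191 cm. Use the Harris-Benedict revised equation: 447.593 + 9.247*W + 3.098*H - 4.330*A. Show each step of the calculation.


Substituting values:
W term = 9.247 * 84.3 = 779.5221
H term = 3.098 * 191 = 591.718
A term = 4.330 * 57 = 246.81
BMR = 1572.02 kcal/day

1572.02 kcal/day


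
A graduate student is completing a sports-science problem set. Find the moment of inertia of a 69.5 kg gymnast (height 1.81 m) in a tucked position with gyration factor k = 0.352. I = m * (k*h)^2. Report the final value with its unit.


Radius of gyration = 0.352 * 1.81 = 0.63712 m
I = 69.5 * 0.63712^2
= 69.5 * 0.405922
= 28.212 kg*m^2

28.212 kg*m^2


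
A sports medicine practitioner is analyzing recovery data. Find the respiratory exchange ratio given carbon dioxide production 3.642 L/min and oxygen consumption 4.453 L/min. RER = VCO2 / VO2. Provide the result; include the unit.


VCO2 = 3.642 L/min
VO2 = 4.453 L/min
RER = 3.642 / 4.453 = 0.8179

0.8179


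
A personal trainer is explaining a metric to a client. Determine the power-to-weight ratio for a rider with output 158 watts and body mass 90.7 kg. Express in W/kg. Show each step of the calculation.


P/W = 158 / 90.7 = 1.742 W/kg

1.742 W/kg


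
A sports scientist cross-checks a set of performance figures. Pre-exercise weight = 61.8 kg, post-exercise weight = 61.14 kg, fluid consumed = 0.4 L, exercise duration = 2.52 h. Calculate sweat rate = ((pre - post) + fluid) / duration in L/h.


Weight loss = 61.8 - 61.14 = 0.66 kg (approx L)
Total sweat = 0.66 + 0.4 = 1.06 L
Sweat rate = 1.06 / 2.52 = 0.421 L/h

0.421 L/h


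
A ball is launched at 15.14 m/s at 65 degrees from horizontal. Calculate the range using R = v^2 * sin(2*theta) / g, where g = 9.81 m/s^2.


sin(2 * 65) = sin(130) = 0.766044
v^2 = 15.14^2 = 229.2196
R = 229.2196 * 0.766044 / 9.81
= 17.899 m

17.899 m


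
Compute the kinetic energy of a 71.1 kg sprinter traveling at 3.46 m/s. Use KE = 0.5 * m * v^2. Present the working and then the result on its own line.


Velocity squared = 11.9716
KE = 0.5 * 71.1 * 11.9716 = 425.59 J

425.59 J


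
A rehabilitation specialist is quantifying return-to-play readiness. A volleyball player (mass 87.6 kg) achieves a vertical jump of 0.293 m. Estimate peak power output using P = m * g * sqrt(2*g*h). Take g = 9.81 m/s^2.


2 * g * h = 2 * 9.81 * 0.293 = 5.74866
sqrt(5.74866) = 2.397636 m/s
P = 87.6 * 9.81 * 2.397636 = 2060.42 W

2060.42 W


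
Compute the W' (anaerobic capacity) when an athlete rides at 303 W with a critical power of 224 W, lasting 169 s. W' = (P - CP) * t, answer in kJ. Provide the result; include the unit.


Above-CP power = 79 W
Duration = 169 s
W' = 79 * 169 = 13351 J
Convert: 13351 / 1000 = 13.351 kJ

13.351 kJ


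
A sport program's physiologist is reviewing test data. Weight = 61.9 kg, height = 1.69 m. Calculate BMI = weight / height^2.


height^2 = 1.69^2 = 2.8561
BMI = 61.9 / 2.8561 = 21.67 kg/m^2

21.67 kg/m^2


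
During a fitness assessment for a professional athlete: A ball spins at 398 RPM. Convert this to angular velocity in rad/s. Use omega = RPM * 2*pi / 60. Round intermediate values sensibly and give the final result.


omega = 398 * 2 * pi / 60
= 398 * 6.28318531 / 60
= 2500.708 / 60
= 41.678 rad/s

41.678 rad/s


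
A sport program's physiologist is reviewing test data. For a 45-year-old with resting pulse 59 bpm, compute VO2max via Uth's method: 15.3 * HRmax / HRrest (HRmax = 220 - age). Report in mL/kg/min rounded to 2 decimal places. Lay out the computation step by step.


Step 1: HRmax = 220 - 45 = 175 bpm
Step 2: Ratio = 175 / 59 = 2.9661
Step 3: VO2max = 15.3 * 2.9661 = 45.38 mL/kg/min

45.38 mL/kg/min


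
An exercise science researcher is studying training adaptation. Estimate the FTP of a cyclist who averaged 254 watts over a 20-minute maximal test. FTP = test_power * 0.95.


FTP = 254 * 0.95 = 241.3 W

241.3 W


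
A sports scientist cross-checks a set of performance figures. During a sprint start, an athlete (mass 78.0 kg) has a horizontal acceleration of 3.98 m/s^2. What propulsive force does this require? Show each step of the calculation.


Propulsive force = mass * acceleration
= 78.0 kg * 3.98 m/s^2
= 310.44 N

310.44 N


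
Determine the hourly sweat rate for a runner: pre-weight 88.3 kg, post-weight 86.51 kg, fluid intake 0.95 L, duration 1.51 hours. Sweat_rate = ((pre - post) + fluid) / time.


Mass lost = 88.3 - 86.51 = 1.79 kg
Add fluid consumed: 1.79 + 0.95 = 2.74 L total sweat
Sweat rate = 2.74 / 1.51 = 1.815 L/h

1.815 L/h


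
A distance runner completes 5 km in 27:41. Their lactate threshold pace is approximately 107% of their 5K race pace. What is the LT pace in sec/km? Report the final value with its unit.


Convert to seconds: 27 min 41 s = 1661 s
Pace per km = 1661 / 5 = 332.2 s/km
LT pace = 332.2 * 1.07 = 355.45 s/km

355.45 s/km


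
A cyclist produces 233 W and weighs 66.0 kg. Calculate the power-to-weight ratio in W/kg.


P/W = power / mass
= 233 / 66.0
= 3.53 W/kg

3.53 W/kg


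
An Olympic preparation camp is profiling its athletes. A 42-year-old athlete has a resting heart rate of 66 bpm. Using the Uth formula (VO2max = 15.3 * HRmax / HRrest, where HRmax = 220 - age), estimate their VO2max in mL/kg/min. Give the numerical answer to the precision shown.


HRmax = 220 - 42 = 178 bpm
Ratio = HRmax / HRrest = 178 / 66 = 2.697
VO2max = 15.3 * 2.697 = 41.26 mL/kg/min

41.26 mL/kg/min


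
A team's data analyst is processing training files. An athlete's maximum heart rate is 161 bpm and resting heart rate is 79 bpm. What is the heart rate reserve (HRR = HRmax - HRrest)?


HRR = HRmax - HRrest
= 161 - 79
= 82 bpm

82 bpm


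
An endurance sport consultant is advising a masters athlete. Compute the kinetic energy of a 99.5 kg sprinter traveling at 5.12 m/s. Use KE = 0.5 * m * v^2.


Velocity squared = 26.2144
KE = 0.5 * 99.5 * 26.2144 = 1304.17 J

1304.17 J


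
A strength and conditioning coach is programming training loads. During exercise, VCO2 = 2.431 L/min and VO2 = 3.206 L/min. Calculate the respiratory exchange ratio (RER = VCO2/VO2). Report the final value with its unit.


RER = VCO2 / VO2
= 2.431 / 3.206
= 0.7583

0.7583


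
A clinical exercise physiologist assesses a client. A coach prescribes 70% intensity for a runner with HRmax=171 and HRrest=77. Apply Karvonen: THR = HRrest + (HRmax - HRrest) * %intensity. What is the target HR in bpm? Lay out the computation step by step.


Heart rate reserve = 171 - 77 = 94
Intensity fraction = 70 / 100 = 0.7
THR = 77 + 94 * 0.7 = 142.8 bpm

142.8 bpm


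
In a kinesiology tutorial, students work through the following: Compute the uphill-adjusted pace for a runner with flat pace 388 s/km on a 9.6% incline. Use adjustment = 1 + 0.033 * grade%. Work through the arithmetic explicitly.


Adjustment factor = 1 + 0.033 * 9.6 = 1.3168
Grade-adjusted pace = 388 * 1.3168 = 510.92 s/km

510.92 s/km


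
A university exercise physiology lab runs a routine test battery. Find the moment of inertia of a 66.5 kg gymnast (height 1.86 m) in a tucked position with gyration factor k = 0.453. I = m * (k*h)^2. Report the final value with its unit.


Radius of gyration = 0.453 * 1.86 = 0.84258 m
I = 66.5 * 0.84258^2
= 66.5 * 0.709941
= 47.211 kg*m^2

47.211 kg*m^2


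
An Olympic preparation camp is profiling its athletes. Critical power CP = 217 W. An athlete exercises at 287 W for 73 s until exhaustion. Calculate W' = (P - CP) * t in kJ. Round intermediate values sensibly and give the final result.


P - CP = 287 - 217 = 70 W
W' = 70 * 73 = 5110 J
= 5110 / 1000 = 5.11 kJ

5.11 kJ


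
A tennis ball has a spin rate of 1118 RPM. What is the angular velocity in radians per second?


Convert RPM to rad/s: multiply by 2*pi and divide by 60
omega = 1118 * 2 * pi / 60
= 117.077 rad/s

117.077 rad/s


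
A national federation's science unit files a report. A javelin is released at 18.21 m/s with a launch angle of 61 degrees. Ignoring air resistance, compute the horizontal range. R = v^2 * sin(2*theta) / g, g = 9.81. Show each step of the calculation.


Launch speed squared = 331.6041
sin(2 * 61 deg) = 0.848048
Range = 331.6041 * 0.848048 / 9.81
= 28.666 m

28.666 m


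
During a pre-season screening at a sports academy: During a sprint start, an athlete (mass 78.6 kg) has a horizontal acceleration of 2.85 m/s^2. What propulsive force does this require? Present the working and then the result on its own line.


Propulsive force = mass * acceleration
= 78.6 kg * 2.85 m/s^2
= 224.01 N

224.01 N


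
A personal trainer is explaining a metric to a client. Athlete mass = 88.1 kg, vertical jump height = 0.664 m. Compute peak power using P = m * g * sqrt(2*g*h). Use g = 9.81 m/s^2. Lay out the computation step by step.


sqrt(2 * 9.81 * 0.664) = sqrt(13.02768) = 3.609388 m/s
P = 88.1 * 9.81 * 3.609388
= 3119.45 W

3119.45 W


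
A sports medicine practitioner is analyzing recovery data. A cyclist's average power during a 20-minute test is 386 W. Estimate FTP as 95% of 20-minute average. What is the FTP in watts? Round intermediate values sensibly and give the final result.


FTP = 20-min power * 0.95
= 386 * 0.95
= 366.7 W

366.7 W


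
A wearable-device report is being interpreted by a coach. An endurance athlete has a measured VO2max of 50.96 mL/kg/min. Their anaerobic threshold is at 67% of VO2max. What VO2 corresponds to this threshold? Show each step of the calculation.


Anaerobic threshold VO2 = VO2max * 67%
= 50.96 * 0.67
= 34.14 mL/kg/min

34.14 mL/kg/min


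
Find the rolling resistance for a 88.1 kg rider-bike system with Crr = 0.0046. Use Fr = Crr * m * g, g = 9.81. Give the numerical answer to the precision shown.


m * g = 88.1 * 9.81 = 864.261 N
Fr = 0.0046 * 864.261 = 3.976 N

3.976 N


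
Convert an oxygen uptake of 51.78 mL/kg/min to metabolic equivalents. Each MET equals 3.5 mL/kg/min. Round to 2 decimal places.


One MET = 3.5 mL/kg/min
Number of METs = 51.78 / 3.5
= 14.79 METs

14.79 METs


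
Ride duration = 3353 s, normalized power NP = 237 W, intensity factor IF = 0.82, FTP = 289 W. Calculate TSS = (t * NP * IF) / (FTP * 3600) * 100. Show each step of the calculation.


Numerator = 3353 * 237 * 0.82 = 651622.02
Denominator = 289 * 3600 = 1040400
TSS = 651622.02 / 1040400 * 100
= 62.63

62.63 TSS


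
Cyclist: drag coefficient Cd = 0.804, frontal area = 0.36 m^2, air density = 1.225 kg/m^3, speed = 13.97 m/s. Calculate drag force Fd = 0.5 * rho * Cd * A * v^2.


v^2 = 13.97^2 = 195.1609
Fd = 0.5 * 1.225 * 0.804 * 0.36 * 195.1609
= 34.599 N

34.599 N


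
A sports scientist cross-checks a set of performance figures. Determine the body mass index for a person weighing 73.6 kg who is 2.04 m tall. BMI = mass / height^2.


BMI = mass / height^2
= 73.6 / 2.04^2
= 73.6 / 4.1616
= 17.69 kg/m^2

17.69 kg/m^2


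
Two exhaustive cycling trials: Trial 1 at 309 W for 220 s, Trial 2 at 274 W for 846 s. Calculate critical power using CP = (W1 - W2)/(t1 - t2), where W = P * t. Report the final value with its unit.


W1 = 309 * 220 = 67980 J
W2 = 274 * 846 = 231804 J
CP = (67980 - 231804) / (220 - 846)
= -163824 / -626
= 261.7 W

261.7 W


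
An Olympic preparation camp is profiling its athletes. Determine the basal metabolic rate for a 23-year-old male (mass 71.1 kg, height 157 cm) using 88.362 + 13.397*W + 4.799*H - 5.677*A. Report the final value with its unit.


BMR = 88.362 + 13.397*71.1 + 4.799*157 - 5.677*23
= 1663.76 kcal/day

1663.76 kcal/day


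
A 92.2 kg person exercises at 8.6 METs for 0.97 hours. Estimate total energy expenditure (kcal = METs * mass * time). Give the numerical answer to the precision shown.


Energy = METs * mass(kg) * time(h)
= 8.6 * 92.2 * 0.97
= 769.13 kcal

769.13 kcal


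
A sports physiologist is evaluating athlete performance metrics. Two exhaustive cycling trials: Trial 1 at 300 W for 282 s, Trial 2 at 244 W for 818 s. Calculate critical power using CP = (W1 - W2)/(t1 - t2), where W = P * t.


W1 = 300 * 282 = 84600 J
W2 = 244 * 818 = 199592 J
CP = (84600 - 199592) / (282 - 818)
= -114992 / -536
= 214.54 W

214.54 W


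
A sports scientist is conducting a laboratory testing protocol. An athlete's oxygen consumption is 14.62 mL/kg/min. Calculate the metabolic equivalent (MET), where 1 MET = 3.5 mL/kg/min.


MET = VO2 / 3.5
= 14.62 / 3.5
= 4.18 METs

4.18 METs


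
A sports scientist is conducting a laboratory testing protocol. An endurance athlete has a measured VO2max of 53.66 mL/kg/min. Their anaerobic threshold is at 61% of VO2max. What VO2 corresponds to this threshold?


Anaerobic threshold VO2 = VO2max * 61%
= 53.66 * 0.61
= 32.73 mL/kg/min

32.73 mL/kg/min


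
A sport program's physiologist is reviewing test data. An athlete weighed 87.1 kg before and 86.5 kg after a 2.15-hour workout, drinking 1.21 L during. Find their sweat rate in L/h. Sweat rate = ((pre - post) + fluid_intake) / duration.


Body mass change = 0.6 kg
Total sweat loss = 0.6 + 1.21 = 1.81 L
Rate = 1.81 / 2.15 = 0.842 L/h

0.842 L/h


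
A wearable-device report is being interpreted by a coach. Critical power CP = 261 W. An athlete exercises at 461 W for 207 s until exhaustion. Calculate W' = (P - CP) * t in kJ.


P - CP = 461 - 261 = 200 W
W' = 200 * 207 = 41400 J
= 41400 / 1000 = 41.4 kJ

41.4 kJ


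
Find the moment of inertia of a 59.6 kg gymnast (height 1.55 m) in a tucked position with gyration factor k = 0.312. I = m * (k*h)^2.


Radius of gyration = 0.312 * 1.55 = 0.4836 m
I = 59.6 * 0.4836^2
= 59.6 * 0.233869
= 13.939 kg*m^2

13.939 kg*m^2


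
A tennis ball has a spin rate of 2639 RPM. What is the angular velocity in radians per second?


Convert RPM to rad/s: multiply by 2*pi and divide by 60
omega = 2639 * 2 * pi / 60
= 276.355 rad/s

276.355 rad/s


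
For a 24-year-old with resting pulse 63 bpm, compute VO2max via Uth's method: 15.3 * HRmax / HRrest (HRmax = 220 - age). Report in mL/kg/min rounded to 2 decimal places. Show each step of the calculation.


Step 1: HRmax = 220 - 24 = 196 bpm
Step 2: Ratio = 196 / 63 = 3.1111
Step 3: VO2max = 15.3 * 3.1111 = 47.6 mL/kg/min

47.6 mL/kg/min


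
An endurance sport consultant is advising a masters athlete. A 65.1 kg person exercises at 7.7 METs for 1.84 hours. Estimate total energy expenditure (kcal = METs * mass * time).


Energy = METs * mass(kg) * time(h)
= 7.7 * 65.1 * 1.84
= 922.34 kcal

922.34 kcal


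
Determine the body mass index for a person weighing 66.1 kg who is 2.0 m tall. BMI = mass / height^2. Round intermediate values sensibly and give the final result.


BMI = mass / height^2
= 66.1 / 2.0^2
= 66.1 / 4.0
= 16.53 kg/m^2

16.53 kg/m^2


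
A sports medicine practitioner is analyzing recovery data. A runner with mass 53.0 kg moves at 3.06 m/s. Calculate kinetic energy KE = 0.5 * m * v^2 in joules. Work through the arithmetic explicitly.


v^2 = 3.06^2 = 9.3636
KE = 0.5 * 53.0 * 9.3636
= 248.14 J

248.14 J


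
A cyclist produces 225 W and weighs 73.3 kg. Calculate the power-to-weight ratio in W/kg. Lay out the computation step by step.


P/W = power / mass
= 225 / 73.3
= 3.07 W/kg

3.07 W/kg


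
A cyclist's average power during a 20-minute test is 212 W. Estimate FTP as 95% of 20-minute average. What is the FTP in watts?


FTP = 20-min power * 0.95
= 212 * 0.95
= 201.4 W

201.4 W


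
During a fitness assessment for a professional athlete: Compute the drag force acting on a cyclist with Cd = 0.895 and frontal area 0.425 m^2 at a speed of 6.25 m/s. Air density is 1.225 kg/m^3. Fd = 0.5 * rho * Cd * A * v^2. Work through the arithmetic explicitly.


Step 1: v^2 = 39.0625
Step 2: Fd = 0.5 * 1.225 * 0.895 * 0.425 * 39.0625
= 9.101 N

9.101 N


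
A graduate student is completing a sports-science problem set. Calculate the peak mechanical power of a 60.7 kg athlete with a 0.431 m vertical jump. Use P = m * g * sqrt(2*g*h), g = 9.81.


First, sqrt(2gh) = sqrt(2 * 9.81 * 0.431)
= sqrt(8.45622) = 2.907958 m/s
Power = 60.7 * 9.81 * 2.907958 = 1731.59 W

1731.59 W


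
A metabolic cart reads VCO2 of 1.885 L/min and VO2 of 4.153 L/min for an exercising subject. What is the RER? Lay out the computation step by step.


RER = VCO2 / VO2 = 1.885 / 4.153 = 0.4539

0.4539


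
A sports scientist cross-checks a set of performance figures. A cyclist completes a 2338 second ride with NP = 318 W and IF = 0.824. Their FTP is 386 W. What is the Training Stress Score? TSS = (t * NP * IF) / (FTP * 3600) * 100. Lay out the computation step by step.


t * NP * IF = 2338 * 318 * 0.824 = 612630.816
FTP * 3600 = 1389600
TSS = (612630.816 / 1389600) * 100 = 44.09

44.09 TSS


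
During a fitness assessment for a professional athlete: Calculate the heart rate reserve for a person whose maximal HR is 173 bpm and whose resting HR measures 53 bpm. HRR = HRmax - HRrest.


HRmax = 173 bpm
HRrest = 53 bpm
HRR = 173 - 53 = 120 bpm

120 bpm


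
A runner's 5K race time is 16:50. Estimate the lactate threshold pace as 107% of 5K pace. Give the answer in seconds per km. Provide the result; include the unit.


Total race time = 16*60 + 50 = 1010 seconds
5K pace = 1010 / 5 = 202.0 sec/km
LT pace = 202.0 * 1.07 = 216.14 sec/km

216.14 s/km


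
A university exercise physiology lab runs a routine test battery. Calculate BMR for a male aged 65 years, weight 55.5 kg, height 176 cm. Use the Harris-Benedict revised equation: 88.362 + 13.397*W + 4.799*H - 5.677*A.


Substituting values:
W term = 13.397 * 55.5 = 743.5335
H term = 4.799 * 176 = 844.624
A term = 5.677 * 65 = 369.005
BMR = 1307.51 kcal/day

1307.51 kcal/day


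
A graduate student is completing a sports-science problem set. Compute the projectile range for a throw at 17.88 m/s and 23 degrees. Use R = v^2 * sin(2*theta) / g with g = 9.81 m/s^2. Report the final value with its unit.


Two times the angle = 46 degrees
sin(46) = 0.71934
R = 319.6944 * 0.71934 / 9.81 = 23.442 m

23.442 m


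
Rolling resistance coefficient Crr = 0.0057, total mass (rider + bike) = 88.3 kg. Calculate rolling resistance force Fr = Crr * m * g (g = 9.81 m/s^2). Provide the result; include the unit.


Fr = Crr * m * g
= 0.0057 * 88.3 * 9.81
= 4.937 N

4.937 N


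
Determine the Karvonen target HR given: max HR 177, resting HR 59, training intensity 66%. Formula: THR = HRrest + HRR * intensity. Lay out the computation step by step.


HRR = HRmax - HRrest = 177 - 59 = 118
THR = 59 + 118 * 0.66
= 136.88 bpm

136.88 bpm


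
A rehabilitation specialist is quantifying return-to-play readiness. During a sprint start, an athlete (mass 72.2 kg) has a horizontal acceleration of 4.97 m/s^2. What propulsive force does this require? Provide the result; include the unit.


Propulsive force = mass * acceleration
= 72.2 kg * 4.97 m/s^2
= 358.83 N

358.83 N


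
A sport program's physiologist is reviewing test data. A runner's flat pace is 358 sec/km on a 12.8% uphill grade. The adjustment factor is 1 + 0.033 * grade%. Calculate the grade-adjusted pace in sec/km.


Factor = 1 + 0.033 * 12.8 = 1.4224
Adjusted pace = 358 * 1.4224
= 509.22 sec/km

509.22 s/km


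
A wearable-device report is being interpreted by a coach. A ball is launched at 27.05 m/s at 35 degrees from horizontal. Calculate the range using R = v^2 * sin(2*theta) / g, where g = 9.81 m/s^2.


sin(2 * 35) = sin(70) = 0.939693
v^2 = 27.05^2 = 731.7025
R = 731.7025 * 0.939693 / 9.81
= 70.089 m

70.089 m


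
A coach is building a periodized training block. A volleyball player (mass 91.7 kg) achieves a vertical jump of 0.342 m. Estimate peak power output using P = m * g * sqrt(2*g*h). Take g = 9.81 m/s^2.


2 * g * h = 2 * 9.81 * 0.342 = 6.71004
sqrt(6.71004) = 2.590374 m/s
P = 91.7 * 9.81 * 2.590374 = 2330.24 W

2330.24 W


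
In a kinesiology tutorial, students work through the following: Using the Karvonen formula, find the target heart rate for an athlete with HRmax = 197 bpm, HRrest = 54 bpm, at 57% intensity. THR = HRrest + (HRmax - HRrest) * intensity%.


HRR = 197 - 54 = 143
THR = 54 + 143 * 0.57
= 54 + 81.51
= 135.51 bpm

135.51 bpm


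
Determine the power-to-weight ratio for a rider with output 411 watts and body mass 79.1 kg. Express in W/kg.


P/W = 411 / 79.1 = 5.196 W/kg

5.196 W/kg


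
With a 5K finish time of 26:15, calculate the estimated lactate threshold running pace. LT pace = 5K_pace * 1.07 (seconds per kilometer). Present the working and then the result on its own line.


Race duration = 1575 s for 5 km
Average pace = 1575 / 5 = 315.0 s/km
LT pace = 315.0 * 1.07
= 337.05 s/km

337.05 s/km


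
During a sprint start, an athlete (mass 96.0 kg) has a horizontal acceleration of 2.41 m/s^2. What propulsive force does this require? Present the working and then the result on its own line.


Propulsive force = mass * acceleration
= 96.0 kg * 2.41 m/s^2
= 231.36 N

231.36 N


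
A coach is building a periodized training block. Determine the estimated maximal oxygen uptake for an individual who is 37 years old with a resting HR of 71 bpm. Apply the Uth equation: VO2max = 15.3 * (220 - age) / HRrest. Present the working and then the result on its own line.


HRmax = 220 - 37 = 183
VO2max = 15.3 * (183 / 71)
= 15.3 * 2.5775
= 39.44 mL/kg/min

39.44 mL/kg/min


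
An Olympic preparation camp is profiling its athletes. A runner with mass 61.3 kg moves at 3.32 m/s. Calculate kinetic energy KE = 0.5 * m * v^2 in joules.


v^2 = 3.32^2 = 11.0224
KE = 0.5 * 61.3 * 11.0224
= 337.84 J

337.84 J


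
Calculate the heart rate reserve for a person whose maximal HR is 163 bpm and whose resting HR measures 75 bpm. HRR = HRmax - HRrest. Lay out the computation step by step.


HRmax = 163 bpm
HRrest = 75 bpm
HRR = 163 - 75 = 88 bpm

88 bpm


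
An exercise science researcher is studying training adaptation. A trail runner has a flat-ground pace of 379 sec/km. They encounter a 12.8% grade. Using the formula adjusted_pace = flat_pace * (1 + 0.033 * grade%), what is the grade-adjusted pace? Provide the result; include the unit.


Grade factor = 1 + 0.033 * 12.8 = 1.4224
Adjusted = 379 * 1.4224 = 539.09 sec/km

539.09 s/km


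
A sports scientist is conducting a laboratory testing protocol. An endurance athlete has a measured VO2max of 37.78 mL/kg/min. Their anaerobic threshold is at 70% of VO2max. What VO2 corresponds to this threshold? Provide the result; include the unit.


Anaerobic threshold VO2 = VO2max * 70%
= 37.78 * 0.7
= 26.45 mL/kg/min

26.45 mL/kg/min


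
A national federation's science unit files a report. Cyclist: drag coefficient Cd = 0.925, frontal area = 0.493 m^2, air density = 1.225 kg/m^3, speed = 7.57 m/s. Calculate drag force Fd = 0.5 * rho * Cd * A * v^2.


v^2 = 7.57^2 = 57.3049
Fd = 0.5 * 1.225 * 0.925 * 0.493 * 57.3049
= 16.006 N

16.006 N


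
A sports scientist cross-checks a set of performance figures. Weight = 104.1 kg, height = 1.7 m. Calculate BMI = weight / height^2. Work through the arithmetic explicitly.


height^2 = 1.7^2 = 2.89
BMI = 104.1 / 2.89 = 36.02 kg/m^2

36.02 kg/m^2


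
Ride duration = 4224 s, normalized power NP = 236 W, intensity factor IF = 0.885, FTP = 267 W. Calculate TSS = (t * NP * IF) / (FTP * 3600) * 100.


Numerator = 4224 * 236 * 0.885 = 882224.64
Denominator = 267 * 3600 = 961200
TSS = 882224.64 / 961200 * 100
= 91.78

91.78 TSS


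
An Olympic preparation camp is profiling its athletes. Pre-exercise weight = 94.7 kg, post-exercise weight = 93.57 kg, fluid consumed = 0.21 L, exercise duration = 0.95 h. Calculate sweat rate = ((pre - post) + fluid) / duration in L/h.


Weight loss = 94.7 - 93.57 = 1.13 kg (approx L)
Total sweat = 1.13 + 0.21 = 1.34 L
Sweat rate = 1.34 / 0.95 = 1.411 L/h

1.411 L/h


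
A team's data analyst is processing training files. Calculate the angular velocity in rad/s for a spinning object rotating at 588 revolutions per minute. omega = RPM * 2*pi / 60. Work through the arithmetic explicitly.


omega = RPM * 2*pi / 60
= 588 * 6.28318531 / 60
= 61.575 rad/s

61.575 rad/s


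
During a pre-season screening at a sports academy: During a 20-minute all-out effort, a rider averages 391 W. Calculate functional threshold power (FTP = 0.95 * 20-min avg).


FTP = 0.95 * 391
= 371.45 W

371.45 W


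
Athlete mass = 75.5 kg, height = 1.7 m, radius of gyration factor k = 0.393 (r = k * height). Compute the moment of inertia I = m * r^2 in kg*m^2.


r = k * height = 0.393 * 1.7 = 0.6681 m
r^2 = 0.6681^2 = 0.446358
I = 75.5 * 0.446358 = 33.7 kg*m^2

33.7 kg*m^2


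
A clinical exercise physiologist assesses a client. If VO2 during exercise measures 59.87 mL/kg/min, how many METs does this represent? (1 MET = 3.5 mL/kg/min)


METs = VO2 / 3.5 = 59.87 / 3.5 = 17.11

17.11 METs


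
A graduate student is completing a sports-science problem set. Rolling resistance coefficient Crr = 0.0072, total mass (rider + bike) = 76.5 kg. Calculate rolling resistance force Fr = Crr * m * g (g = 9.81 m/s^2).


Fr = Crr * m * g
= 0.0072 * 76.5 * 9.81
= 5.403 N

5.403 N


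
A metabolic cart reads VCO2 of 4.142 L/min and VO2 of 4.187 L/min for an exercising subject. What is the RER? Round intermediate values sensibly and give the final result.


RER = VCO2 / VO2 = 4.142 / 4.187 = 0.9893

0.9893


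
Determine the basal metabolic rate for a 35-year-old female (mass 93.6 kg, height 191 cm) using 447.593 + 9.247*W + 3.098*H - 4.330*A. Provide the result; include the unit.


BMR = 447.593 + 9.247*93.6 + 3.098*191 - 4.330*35
= 1753.28 kcal/day

1753.28 kcal/day
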